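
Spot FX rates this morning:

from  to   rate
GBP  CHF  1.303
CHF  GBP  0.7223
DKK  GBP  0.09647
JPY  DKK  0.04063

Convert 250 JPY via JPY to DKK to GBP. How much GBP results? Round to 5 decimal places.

250 JPY × 0.04063 = 10.1575 DKK
10.1575 DKK × 0.09647 = 0.979894025 GBP

0.97989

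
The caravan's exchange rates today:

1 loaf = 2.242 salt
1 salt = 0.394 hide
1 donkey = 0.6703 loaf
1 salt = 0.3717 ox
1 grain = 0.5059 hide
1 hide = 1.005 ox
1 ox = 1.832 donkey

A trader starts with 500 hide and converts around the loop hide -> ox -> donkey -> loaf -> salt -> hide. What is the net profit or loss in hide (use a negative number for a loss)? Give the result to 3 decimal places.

45.083

500 hide × 1.005 = 502.5 ox
502.5 ox × 1.832 = 920.58 donkey
920.58 donkey × 0.6703 = 617.064774 loaf
617.064774 loaf × 2.242 = 1383.459223308 salt
1383.459223308 salt × 0.394 = 545.082933983352 hide
Net change: 545.082933983352 − 500 = 45.082933983352 hide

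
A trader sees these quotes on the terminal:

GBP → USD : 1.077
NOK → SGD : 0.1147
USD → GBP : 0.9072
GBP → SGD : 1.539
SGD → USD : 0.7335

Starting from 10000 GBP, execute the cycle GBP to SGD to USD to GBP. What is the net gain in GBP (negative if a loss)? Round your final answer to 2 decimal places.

240.99

10000 GBP × 1.539 = 15390 SGD
15390 SGD × 0.7335 = 11288.565 USD
11288.565 USD × 0.9072 = 10240.986168 GBP
Net change: 10240.986168 − 10000 = 240.986168 GBP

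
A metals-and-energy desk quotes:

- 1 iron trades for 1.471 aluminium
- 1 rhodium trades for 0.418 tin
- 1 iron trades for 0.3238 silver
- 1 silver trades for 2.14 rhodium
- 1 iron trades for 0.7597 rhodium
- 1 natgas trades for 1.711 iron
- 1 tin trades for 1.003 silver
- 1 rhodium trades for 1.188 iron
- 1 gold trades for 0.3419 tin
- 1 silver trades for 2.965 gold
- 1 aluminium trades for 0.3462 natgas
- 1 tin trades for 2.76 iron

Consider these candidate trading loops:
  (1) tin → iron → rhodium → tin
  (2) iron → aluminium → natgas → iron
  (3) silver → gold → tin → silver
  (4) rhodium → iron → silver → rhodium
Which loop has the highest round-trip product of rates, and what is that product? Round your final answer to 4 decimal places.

(1) 2.76 × 0.7597 × 0.418 = 0.87645
(2) 1.471 × 0.3462 × 1.711 = 0.87134
(3) 2.965 × 0.3419 × 1.003 = 1.01677
(4) 1.188 × 0.3238 × 2.14 = 0.82320
Highest is cycle (3) at 1.0168 (>1, arbitrage).

1.0168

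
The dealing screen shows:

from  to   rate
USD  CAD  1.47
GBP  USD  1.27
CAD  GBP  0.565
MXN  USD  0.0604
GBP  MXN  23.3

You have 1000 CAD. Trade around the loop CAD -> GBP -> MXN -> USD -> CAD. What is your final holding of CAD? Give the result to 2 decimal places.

1000 CAD × 0.565 = 565 GBP
565 GBP × 23.3 = 13164.5 MXN
13164.5 MXN × 0.0604 = 795.1358 USD
795.1358 USD × 1.47 = 1168.849626 CAD

1168.85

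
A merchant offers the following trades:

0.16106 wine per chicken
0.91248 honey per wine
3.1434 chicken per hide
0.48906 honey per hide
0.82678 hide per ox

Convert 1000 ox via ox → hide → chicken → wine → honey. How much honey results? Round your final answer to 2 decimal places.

1000 ox × 0.82678 = 826.78 hide
826.78 hide × 3.1434 = 2598.900252 chicken
2598.900252 chicken × 0.16106 = 418.57887458712 wine
418.57887458712 wine × 0.91248 = 381.9448514832552576 honey

381.94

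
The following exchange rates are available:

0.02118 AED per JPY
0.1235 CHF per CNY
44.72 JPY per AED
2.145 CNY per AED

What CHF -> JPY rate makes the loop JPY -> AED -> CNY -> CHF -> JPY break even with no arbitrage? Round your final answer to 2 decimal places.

Known legs of the cycle: 0.02118 × 2.145 × 0.1235 = 0.00561074085
For no arbitrage the full-cycle product must be 1, so the missing rate is 1 / 0.00561074085 ≈ 178.2296.

178.23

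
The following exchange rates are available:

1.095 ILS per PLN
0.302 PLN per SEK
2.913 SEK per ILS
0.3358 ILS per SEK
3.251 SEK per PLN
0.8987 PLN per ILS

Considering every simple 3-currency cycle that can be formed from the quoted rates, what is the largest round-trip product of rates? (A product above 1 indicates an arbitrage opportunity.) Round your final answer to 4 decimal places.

ILS→PLN→SEK→ILS: 0.8987 × 3.251 × 0.3358 = 0.98110
ILS→SEK→PLN→ILS: 2.913 × 0.302 × 1.095 = 0.96330
Maximum is ILS→PLN→SEK→ILS at 0.9811; no arbitrage — every cycle loses value.

0.9811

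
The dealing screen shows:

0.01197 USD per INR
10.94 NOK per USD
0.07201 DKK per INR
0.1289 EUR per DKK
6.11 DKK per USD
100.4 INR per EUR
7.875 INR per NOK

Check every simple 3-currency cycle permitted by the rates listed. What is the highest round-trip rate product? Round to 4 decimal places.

1.0312

NOK→INR→USD→NOK: 7.875 × 0.01197 × 10.94 = 1.03125
DKK→EUR→INR→DKK: 0.1289 × 100.4 × 0.07201 = 0.93192
Maximum is NOK→INR→USD→NOK at 1.0312; arbitrage exists.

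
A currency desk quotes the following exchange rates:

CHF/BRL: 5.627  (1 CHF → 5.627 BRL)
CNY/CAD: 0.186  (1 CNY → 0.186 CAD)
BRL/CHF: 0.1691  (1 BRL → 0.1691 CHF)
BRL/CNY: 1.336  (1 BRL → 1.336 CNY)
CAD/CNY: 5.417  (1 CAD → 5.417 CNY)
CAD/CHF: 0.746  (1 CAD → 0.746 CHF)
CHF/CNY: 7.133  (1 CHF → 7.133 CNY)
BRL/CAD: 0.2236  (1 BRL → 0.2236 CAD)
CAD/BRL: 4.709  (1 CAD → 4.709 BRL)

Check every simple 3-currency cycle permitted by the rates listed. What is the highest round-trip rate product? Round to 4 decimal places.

1.1702

BRL→CNY→CAD→BRL: 1.336 × 0.186 × 4.709 = 1.17017
CNY→CAD→CHF→CNY: 0.186 × 0.746 × 7.133 = 0.98975
BRL→CAD→CHF→BRL: 0.2236 × 0.746 × 5.627 = 0.93862
Maximum is BRL→CNY→CAD→BRL at 1.1702; arbitrage exists.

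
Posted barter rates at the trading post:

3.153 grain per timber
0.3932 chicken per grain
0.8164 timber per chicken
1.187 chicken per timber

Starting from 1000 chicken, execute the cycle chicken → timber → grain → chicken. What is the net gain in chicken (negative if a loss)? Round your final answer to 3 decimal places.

1000 chicken × 0.8164 = 816.4 timber
816.4 timber × 3.153 = 2574.1092 grain
2574.1092 grain × 0.3932 = 1012.13973744 chicken
Net change: 1012.13973744 − 1000 = 12.13973744 chicken

12.140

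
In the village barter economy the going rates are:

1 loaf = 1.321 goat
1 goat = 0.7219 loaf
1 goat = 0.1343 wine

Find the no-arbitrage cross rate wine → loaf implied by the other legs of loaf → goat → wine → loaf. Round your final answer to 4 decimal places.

5.6367

Known legs of the cycle: 1.321 × 0.1343 = 0.1774103
For no arbitrage the full-cycle product must be 1, so the missing rate is 1 / 0.1774103 ≈ 5.636651.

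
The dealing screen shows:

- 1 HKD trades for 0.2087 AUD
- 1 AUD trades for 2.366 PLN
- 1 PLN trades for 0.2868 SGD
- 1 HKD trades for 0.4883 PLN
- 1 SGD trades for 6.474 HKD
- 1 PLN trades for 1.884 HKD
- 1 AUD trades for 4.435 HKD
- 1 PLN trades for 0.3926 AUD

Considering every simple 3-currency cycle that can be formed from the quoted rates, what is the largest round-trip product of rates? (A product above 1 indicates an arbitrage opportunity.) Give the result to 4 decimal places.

0.9303

AUD→PLN→HKD→AUD: 2.366 × 1.884 × 0.2087 = 0.93029
PLN→SGD→HKD→PLN: 0.2868 × 6.474 × 0.4883 = 0.90665
AUD→HKD→PLN→AUD: 4.435 × 0.4883 × 0.3926 = 0.85022
Maximum is AUD→PLN→HKD→AUD at 0.9303; no arbitrage — every cycle loses value.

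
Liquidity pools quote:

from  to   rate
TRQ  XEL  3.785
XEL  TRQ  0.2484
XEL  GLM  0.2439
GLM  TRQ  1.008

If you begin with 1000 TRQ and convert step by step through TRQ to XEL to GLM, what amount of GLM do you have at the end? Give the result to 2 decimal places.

923.16

1000 TRQ × 3.785 = 3785 XEL
3785 XEL × 0.2439 = 923.1615 GLM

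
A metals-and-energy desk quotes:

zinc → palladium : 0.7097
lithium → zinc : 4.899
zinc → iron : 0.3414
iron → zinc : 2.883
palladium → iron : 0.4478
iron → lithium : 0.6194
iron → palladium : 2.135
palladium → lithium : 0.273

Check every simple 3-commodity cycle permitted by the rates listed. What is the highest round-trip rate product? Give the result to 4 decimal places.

zinc→iron→lithium→zinc: 0.3414 × 0.6194 × 4.899 = 1.03596
zinc→palladium→lithium→zinc: 0.7097 × 0.273 × 4.899 = 0.94917
zinc→palladium→iron→zinc: 0.7097 × 0.4478 × 2.883 = 0.91623
Maximum is zinc→iron→lithium→zinc at 1.0360; arbitrage exists.

1.0360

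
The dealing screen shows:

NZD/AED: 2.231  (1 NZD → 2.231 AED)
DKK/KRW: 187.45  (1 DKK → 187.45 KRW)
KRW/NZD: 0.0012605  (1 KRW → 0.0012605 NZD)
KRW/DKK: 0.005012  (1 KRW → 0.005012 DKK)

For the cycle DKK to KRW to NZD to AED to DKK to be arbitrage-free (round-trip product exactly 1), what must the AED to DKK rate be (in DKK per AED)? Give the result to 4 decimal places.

Known legs of the cycle: 187.45 × 0.0012605 × 2.231 = 0.527142297475
For no arbitrage the full-cycle product must be 1, so the missing rate is 1 / 0.527142297475 ≈ 1.897021.

1.8970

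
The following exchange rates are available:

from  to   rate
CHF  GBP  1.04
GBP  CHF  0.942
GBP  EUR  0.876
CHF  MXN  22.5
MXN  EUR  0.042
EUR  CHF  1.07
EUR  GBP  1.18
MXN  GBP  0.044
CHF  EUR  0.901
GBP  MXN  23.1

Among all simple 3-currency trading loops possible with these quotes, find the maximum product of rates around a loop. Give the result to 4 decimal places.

1.1448

GBP→MXN→EUR→GBP: 23.1 × 0.042 × 1.18 = 1.14484
CHF→MXN→EUR→CHF: 22.5 × 0.042 × 1.07 = 1.01115
CHF→EUR→GBP→CHF: 0.901 × 1.18 × 0.942 = 1.00152
CHF→GBP→EUR→CHF: 1.04 × 0.876 × 1.07 = 0.97481
CHF→MXN→GBP→CHF: 22.5 × 0.044 × 0.942 = 0.93258
Maximum is GBP→MXN→EUR→GBP at 1.1448; arbitrage exists.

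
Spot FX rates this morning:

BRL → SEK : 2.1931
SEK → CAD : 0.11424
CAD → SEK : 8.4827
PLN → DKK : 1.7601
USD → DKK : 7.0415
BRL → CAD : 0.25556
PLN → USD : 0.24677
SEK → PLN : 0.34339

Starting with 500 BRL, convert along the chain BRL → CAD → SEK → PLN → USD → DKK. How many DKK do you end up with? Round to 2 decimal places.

646.76

500 BRL × 0.25556 = 127.78 CAD
127.78 CAD × 8.4827 = 1083.919406 SEK
1083.919406 SEK × 0.34339 = 372.20708482634 PLN
372.20708482634 PLN × 0.24677 = 91.8495423225959218 USD
91.8495423225959218 USD × 7.0415 = 646.7585522645591833547 DKK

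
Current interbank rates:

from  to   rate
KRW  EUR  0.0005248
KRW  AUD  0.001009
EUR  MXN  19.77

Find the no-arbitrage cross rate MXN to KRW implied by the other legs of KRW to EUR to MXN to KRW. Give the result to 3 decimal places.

96.383

Known legs of the cycle: 0.0005248 × 19.77 = 0.010375296
For no arbitrage the full-cycle product must be 1, so the missing rate is 1 / 0.010375296 ≈ 96.38279.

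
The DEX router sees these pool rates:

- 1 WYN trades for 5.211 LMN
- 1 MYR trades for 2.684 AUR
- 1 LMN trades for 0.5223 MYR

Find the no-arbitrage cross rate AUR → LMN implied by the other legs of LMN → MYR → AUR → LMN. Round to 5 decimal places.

0.71334

Known legs of the cycle: 0.5223 × 2.684 = 1.4018532
For no arbitrage the full-cycle product must be 1, so the missing rate is 1 / 1.4018532 ≈ 0.7133415.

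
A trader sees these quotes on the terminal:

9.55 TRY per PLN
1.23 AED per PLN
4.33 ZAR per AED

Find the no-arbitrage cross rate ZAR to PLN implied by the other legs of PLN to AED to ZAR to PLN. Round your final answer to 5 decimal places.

0.18776

Known legs of the cycle: 1.23 × 4.33 = 5.3259
For no arbitrage the full-cycle product must be 1, so the missing rate is 1 / 5.3259 ≈ 0.1877617.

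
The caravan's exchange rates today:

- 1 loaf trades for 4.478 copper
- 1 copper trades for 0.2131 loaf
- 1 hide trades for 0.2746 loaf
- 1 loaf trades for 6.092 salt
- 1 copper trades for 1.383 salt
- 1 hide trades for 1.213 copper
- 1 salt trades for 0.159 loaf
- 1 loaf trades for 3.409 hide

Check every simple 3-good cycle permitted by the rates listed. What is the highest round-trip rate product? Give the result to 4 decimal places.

loaf→copper→salt→loaf: 4.478 × 1.383 × 0.159 = 0.98470
loaf→hide→copper→loaf: 3.409 × 1.213 × 0.2131 = 0.88119
Maximum is loaf→copper→salt→loaf at 0.9847; no arbitrage — every cycle loses value.

0.9847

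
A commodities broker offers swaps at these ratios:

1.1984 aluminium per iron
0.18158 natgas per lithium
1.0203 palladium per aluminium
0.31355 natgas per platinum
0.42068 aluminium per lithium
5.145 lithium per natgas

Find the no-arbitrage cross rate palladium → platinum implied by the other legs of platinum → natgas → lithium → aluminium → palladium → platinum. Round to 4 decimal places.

1.4442

Known legs of the cycle: 0.31355 × 5.145 × 0.42068 × 1.0203 = 0.692423718804909
For no arbitrage the full-cycle product must be 1, so the missing rate is 1 / 0.692423718804909 ≈ 1.444202.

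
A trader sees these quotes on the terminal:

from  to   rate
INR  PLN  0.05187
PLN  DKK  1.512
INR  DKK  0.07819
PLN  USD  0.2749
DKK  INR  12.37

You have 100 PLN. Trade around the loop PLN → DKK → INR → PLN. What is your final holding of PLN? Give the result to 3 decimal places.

97.015

100 PLN × 1.512 = 151.2 DKK
151.2 DKK × 12.37 = 1870.344 INR
1870.344 INR × 0.05187 = 97.01474328 PLN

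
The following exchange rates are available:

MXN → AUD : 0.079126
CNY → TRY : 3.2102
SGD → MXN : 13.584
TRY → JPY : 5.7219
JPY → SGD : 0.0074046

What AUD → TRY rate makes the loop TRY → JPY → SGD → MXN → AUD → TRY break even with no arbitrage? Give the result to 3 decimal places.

Known legs of the cycle: 5.7219 × 0.0074046 × 13.584 × 0.079126 = 0.04553955167638113216
For no arbitrage the full-cycle product must be 1, so the missing rate is 1 / 0.04553955167638113216 ≈ 21.95893.

21.959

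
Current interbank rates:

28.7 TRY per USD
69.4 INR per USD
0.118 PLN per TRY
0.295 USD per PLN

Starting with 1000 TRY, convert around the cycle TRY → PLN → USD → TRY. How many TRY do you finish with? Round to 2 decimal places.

999.05

1000 TRY × 0.118 = 118 PLN
118 PLN × 0.295 = 34.81 USD
34.81 USD × 28.7 = 999.047 TRY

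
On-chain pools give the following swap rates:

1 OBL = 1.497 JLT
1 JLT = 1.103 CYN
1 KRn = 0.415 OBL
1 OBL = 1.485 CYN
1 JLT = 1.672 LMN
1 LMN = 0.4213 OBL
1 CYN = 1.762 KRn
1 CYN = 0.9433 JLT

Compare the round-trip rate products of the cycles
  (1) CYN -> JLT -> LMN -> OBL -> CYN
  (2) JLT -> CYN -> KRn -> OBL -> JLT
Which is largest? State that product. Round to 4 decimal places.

(1) 0.9433 × 1.672 × 0.4213 × 1.485 = 0.98674
(2) 1.103 × 1.762 × 0.415 × 1.497 = 1.20740
Highest is cycle (2) at 1.2074 (>1, arbitrage).

1.2074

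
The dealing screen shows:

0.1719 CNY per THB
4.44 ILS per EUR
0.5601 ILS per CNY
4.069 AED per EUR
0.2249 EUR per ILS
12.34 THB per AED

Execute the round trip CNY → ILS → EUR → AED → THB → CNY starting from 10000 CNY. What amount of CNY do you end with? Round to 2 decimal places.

10872.61

10000 CNY × 0.5601 = 5601 ILS
5601 ILS × 0.2249 = 1259.6649 EUR
1259.6649 EUR × 4.069 = 5125.5764781 AED
5125.5764781 AED × 12.34 = 63249.613739754 THB
63249.613739754 THB × 0.1719 = 10872.6086018637126 CNY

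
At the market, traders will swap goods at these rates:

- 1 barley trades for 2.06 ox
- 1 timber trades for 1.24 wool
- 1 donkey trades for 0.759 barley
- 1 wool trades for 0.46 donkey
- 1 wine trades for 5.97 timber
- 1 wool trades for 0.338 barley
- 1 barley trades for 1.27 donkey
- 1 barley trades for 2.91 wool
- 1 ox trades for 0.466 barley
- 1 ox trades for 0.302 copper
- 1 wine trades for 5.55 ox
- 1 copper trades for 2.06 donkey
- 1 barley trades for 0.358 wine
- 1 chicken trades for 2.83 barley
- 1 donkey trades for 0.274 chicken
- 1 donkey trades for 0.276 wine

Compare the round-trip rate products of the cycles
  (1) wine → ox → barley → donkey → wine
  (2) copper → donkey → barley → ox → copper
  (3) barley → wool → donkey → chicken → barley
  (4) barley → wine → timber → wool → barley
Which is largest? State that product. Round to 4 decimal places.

(1) 5.55 × 0.466 × 1.27 × 0.276 = 0.90655
(2) 2.06 × 0.759 × 2.06 × 0.302 = 0.97271
(3) 2.91 × 0.46 × 0.274 × 2.83 = 1.03798
(4) 0.358 × 5.97 × 1.24 × 0.338 = 0.89577
Highest is cycle (3) at 1.0380 (>1, arbitrage).

1.0380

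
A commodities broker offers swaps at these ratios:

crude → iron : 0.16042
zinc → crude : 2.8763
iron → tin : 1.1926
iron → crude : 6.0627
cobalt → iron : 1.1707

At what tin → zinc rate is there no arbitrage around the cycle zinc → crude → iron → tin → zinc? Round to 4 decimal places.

Known legs of the cycle: 2.8763 × 0.16042 × 1.1926 = 0.5502847764596
For no arbitrage the full-cycle product must be 1, so the missing rate is 1 / 0.5502847764596 ≈ 1.817241.

1.8172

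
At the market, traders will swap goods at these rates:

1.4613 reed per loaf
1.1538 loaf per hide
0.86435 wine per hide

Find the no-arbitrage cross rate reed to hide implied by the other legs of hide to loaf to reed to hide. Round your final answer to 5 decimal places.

Known legs of the cycle: 1.1538 × 1.4613 = 1.68604794
For no arbitrage the full-cycle product must be 1, so the missing rate is 1 / 1.68604794 ≈ 0.5931029.

0.59310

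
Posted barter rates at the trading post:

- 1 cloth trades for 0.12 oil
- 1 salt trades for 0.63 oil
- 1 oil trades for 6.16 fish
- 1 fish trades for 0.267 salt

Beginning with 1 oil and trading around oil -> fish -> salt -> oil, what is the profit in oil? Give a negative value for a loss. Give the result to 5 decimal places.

1 oil × 6.16 = 6.16 fish
6.16 fish × 0.267 = 1.64472 salt
1.64472 salt × 0.63 = 1.0361736 oil
Net change: 1.0361736 − 1 = 0.0361736 oil

0.03617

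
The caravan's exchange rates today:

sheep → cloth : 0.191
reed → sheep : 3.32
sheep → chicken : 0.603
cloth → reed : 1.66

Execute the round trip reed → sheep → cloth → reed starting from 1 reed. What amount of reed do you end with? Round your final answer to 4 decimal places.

1 reed × 3.32 = 3.32 sheep
3.32 sheep × 0.191 = 0.63412 cloth
0.63412 cloth × 1.66 = 1.0526392 reed

1.0526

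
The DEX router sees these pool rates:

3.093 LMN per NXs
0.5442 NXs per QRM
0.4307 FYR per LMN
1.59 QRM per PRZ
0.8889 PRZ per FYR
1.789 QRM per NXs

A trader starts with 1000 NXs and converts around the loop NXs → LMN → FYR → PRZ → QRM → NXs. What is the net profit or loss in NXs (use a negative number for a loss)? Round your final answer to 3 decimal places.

1000 NXs × 3.093 = 3093 LMN
3093 LMN × 0.4307 = 1332.1551 FYR
1332.1551 FYR × 0.8889 = 1184.15266839 PRZ
1184.15266839 PRZ × 1.59 = 1882.8027427401 QRM
1882.8027427401 QRM × 0.5442 = 1024.62125259916242 NXs
Net change: 1024.62125259916242 − 1000 = 24.62125259916242 NXs

24.621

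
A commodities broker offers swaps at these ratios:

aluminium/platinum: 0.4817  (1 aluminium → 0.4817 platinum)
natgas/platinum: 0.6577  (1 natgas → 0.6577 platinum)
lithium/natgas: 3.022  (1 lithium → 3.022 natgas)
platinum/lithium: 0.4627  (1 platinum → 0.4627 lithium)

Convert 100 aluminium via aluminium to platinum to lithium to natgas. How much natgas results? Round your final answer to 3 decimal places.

100 aluminium × 0.4817 = 48.17 platinum
48.17 platinum × 0.4627 = 22.288259 lithium
22.288259 lithium × 3.022 = 67.355118698 natgas

67.355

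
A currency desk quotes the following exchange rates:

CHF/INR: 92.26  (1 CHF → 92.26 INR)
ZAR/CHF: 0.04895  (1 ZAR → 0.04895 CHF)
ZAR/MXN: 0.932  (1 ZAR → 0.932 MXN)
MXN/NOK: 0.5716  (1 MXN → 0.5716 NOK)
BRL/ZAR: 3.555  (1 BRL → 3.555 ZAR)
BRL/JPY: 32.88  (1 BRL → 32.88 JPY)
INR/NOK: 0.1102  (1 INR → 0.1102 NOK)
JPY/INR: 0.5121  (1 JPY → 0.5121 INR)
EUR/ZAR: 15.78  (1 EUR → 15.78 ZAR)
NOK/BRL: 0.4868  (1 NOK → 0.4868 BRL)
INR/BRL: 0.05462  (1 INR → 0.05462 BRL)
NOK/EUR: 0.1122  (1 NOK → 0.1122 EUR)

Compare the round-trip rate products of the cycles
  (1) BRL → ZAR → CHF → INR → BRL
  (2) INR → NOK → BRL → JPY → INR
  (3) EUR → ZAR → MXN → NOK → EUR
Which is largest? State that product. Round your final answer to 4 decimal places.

0.9432

(1) 3.555 × 0.04895 × 92.26 × 0.05462 = 0.87691
(2) 0.1102 × 0.4868 × 32.88 × 0.5121 = 0.90327
(3) 15.78 × 0.932 × 0.5716 × 0.1122 = 0.94321
Highest is cycle (3) at 0.9432 (≤1, no arbitrage).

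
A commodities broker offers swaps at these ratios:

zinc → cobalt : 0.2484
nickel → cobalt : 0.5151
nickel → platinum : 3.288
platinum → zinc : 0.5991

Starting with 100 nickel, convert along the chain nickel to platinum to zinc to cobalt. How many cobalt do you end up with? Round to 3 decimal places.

100 nickel × 3.288 = 328.8 platinum
328.8 platinum × 0.5991 = 196.98408 zinc
196.98408 zinc × 0.2484 = 48.930845472 cobalt

48.931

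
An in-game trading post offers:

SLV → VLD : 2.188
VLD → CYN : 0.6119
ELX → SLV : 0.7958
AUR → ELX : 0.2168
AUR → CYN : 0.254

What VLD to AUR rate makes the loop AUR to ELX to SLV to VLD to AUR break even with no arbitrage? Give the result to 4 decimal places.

Known legs of the cycle: 0.2168 × 0.7958 × 2.188 = 0.37749441472
For no arbitrage the full-cycle product must be 1, so the missing rate is 1 / 0.37749441472 ≈ 2.649046.

2.6490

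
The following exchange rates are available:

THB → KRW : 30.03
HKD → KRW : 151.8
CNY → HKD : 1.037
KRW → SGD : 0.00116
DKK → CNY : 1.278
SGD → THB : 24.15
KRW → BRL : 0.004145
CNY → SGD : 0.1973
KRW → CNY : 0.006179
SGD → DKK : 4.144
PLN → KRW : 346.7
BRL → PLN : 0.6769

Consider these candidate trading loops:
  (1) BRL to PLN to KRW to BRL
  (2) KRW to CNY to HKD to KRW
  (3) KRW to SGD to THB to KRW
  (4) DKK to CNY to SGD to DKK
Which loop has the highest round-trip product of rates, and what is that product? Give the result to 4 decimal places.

1.0449

(1) 0.6769 × 346.7 × 0.004145 = 0.97275
(2) 0.006179 × 1.037 × 151.8 = 0.97268
(3) 0.00116 × 24.15 × 30.03 = 0.84126
(4) 1.278 × 0.1973 × 4.144 = 1.04491
Highest is cycle (4) at 1.0449 (>1, arbitrage).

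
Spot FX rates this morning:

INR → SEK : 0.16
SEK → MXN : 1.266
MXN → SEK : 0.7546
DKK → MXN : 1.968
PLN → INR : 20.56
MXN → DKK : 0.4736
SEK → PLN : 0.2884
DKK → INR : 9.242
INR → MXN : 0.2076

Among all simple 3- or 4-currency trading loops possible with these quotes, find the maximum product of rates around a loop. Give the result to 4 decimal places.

0.9487

PLN→INR→SEK→PLN: 20.56 × 0.16 × 0.2884 = 0.94872
PLN→INR→MXN→SEK→PLN: 20.56 × 0.2076 × 0.7546 × 0.2884 = 0.92889
DKK→INR→MXN→DKK: 9.242 × 0.2076 × 0.4736 = 0.90867
DKK→INR→SEK→MXN→DKK: 9.242 × 0.16 × 1.266 × 0.4736 = 0.88661
Maximum is PLN→INR→SEK→PLN at 0.9487; no arbitrage — every cycle loses value.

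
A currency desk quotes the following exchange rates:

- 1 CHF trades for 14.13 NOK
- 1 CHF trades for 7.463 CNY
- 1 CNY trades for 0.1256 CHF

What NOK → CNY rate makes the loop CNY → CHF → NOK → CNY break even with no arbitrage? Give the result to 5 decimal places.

0.56347

Known legs of the cycle: 0.1256 × 14.13 = 1.774728
For no arbitrage the full-cycle product must be 1, so the missing rate is 1 / 1.774728 ≈ 0.5634666.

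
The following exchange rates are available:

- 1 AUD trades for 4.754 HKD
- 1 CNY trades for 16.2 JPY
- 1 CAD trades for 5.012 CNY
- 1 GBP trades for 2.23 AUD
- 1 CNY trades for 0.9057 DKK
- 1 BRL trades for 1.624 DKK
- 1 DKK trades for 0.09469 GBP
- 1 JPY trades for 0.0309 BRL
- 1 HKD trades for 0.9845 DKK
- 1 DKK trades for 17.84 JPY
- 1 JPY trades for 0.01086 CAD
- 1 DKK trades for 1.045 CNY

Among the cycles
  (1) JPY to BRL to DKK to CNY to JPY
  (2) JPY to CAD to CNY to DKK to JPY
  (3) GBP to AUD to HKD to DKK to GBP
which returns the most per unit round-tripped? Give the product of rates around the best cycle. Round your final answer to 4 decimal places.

(1) 0.0309 × 1.624 × 1.045 × 16.2 = 0.84952
(2) 0.01086 × 5.012 × 0.9057 × 17.84 = 0.87947
(3) 2.23 × 4.754 × 0.9845 × 0.09469 = 0.98829
Highest is cycle (3) at 0.9883 (≤1, no arbitrage).

0.9883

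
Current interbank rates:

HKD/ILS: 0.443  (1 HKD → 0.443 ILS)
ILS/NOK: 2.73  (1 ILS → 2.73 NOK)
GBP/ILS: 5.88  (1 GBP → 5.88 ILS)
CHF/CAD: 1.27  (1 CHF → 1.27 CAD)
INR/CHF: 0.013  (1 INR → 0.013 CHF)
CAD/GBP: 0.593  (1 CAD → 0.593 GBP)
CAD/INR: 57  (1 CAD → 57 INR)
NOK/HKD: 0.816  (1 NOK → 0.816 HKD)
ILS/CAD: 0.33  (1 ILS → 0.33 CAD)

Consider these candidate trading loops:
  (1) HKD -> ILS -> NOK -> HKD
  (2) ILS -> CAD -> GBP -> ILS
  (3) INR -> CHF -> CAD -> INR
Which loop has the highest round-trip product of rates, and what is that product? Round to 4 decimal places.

1.1507

(1) 0.443 × 2.73 × 0.816 = 0.98686
(2) 0.33 × 0.593 × 5.88 = 1.15066
(3) 0.013 × 1.27 × 57 = 0.94107
Highest is cycle (2) at 1.1507 (>1, arbitrage).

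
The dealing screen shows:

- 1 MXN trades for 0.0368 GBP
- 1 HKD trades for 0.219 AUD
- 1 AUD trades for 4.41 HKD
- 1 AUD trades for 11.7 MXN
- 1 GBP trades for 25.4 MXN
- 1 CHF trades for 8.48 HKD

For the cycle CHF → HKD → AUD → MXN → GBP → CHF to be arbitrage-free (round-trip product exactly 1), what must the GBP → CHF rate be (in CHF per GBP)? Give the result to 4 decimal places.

1.2506

Known legs of the cycle: 8.48 × 0.219 × 11.7 × 0.0368 = 0.7996015872
For no arbitrage the full-cycle product must be 1, so the missing rate is 1 / 0.7996015872 ≈ 1.250623.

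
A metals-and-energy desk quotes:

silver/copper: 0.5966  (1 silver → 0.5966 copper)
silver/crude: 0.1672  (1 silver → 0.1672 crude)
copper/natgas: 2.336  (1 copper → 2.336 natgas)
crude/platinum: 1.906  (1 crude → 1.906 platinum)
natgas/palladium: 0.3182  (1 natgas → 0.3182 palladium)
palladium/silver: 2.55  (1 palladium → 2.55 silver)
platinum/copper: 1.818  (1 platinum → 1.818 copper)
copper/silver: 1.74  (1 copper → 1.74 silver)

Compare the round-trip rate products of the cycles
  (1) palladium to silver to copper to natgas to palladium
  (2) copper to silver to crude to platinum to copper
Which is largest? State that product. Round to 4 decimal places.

1.1308

(1) 2.55 × 0.5966 × 2.336 × 0.3182 = 1.13083
(2) 1.74 × 0.1672 × 1.906 × 1.818 = 1.00810
Highest is cycle (1) at 1.1308 (>1, arbitrage).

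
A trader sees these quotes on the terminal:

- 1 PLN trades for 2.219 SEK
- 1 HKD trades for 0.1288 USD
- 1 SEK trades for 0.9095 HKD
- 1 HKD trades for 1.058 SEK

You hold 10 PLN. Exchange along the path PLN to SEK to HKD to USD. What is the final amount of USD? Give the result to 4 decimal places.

2.5994

10 PLN × 2.219 = 22.19 SEK
22.19 SEK × 0.9095 = 20.181805 HKD
20.181805 HKD × 0.1288 = 2.599416484 USD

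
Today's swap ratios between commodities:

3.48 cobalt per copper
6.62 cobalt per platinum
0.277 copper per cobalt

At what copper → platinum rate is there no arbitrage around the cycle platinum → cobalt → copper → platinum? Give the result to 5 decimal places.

Known legs of the cycle: 6.62 × 0.277 = 1.83374
For no arbitrage the full-cycle product must be 1, so the missing rate is 1 / 1.83374 ≈ 0.5453336.

0.54533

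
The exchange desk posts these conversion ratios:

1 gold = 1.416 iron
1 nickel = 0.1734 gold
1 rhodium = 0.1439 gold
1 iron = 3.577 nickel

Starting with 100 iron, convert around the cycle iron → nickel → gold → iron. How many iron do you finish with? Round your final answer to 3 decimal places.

100 iron × 3.577 = 357.7 nickel
357.7 nickel × 0.1734 = 62.02518 gold
62.02518 gold × 1.416 = 87.82765488 iron

87.828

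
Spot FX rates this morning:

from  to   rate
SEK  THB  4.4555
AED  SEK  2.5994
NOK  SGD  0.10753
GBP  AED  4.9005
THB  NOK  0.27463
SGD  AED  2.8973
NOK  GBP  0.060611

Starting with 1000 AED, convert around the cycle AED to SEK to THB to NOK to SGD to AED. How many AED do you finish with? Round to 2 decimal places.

990.92

1000 AED × 2.5994 = 2599.4 SEK
2599.4 SEK × 4.4555 = 11581.6267 THB
11581.6267 THB × 0.27463 = 3180.662140621 NOK
3180.662140621 NOK × 0.10753 = 342.01659998097613 SGD
342.01659998097613 SGD × 2.8973 = 990.924695124882141449 AED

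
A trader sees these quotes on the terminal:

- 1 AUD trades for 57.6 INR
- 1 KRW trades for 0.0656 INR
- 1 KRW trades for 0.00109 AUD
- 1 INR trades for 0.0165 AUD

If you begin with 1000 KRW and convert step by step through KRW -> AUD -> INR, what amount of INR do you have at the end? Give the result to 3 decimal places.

62.784

1000 KRW × 0.00109 = 1.09 AUD
1.09 AUD × 57.6 = 62.784 INR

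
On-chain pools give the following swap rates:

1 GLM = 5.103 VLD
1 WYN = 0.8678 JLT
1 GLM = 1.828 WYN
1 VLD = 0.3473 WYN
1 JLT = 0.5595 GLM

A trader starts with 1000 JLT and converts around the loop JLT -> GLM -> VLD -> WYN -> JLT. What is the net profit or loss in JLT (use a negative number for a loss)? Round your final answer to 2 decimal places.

1000 JLT × 0.5595 = 559.5 GLM
559.5 GLM × 5.103 = 2855.1285 VLD
2855.1285 VLD × 0.3473 = 991.58612805 WYN
991.58612805 WYN × 0.8678 = 860.49844192179 JLT
Net change: 860.49844192179 − 1000 = -139.50155807821 JLT

-139.50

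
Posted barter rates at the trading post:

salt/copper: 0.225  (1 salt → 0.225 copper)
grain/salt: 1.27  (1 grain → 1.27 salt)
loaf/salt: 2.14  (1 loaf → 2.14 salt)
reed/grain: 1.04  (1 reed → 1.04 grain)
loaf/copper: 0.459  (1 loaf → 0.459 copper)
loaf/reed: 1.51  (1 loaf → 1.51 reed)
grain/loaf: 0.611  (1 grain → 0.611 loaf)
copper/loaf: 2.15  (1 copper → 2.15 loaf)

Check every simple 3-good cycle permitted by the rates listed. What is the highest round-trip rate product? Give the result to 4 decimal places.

1.0352

salt→copper→loaf→salt: 0.225 × 2.15 × 2.14 = 1.03523
grain→loaf→reed→grain: 0.611 × 1.51 × 1.04 = 0.95951
Maximum is salt→copper→loaf→salt at 1.0352; arbitrage exists.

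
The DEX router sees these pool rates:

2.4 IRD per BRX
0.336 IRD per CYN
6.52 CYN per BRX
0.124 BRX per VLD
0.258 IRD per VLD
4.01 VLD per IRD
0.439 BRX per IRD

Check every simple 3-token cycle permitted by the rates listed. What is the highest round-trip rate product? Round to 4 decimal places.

1.1934

VLD→BRX→IRD→VLD: 0.124 × 2.4 × 4.01 = 1.19338
BRX→CYN→IRD→BRX: 6.52 × 0.336 × 0.439 = 0.96173
Maximum is VLD→BRX→IRD→VLD at 1.1934; arbitrage exists.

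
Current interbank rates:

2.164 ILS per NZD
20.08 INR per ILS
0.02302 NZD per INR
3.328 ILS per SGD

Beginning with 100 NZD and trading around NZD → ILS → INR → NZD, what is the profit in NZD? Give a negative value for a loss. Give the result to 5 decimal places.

100 NZD × 2.164 = 216.4 ILS
216.4 ILS × 20.08 = 4345.312 INR
4345.312 INR × 0.02302 = 100.02908224 NZD
Net change: 100.02908224 − 100 = 0.02908224 NZD

0.02908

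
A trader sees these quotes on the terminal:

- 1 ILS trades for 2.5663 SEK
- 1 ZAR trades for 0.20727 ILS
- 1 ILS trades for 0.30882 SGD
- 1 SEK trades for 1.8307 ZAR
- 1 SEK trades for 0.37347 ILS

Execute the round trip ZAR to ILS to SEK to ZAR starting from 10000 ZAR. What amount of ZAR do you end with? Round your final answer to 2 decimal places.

10000 ZAR × 0.20727 = 2072.7 ILS
2072.7 ILS × 2.5663 = 5319.17001 SEK
5319.17001 SEK × 1.8307 = 9737.804537307 ZAR

9737.80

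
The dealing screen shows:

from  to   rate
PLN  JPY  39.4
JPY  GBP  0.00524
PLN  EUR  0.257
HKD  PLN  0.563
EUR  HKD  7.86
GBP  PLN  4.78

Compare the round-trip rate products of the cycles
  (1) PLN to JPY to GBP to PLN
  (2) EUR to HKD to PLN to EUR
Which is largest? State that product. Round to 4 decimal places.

(1) 39.4 × 0.00524 × 4.78 = 0.98686
(2) 7.86 × 0.563 × 0.257 = 1.13727
Highest is cycle (2) at 1.1373 (>1, arbitrage).

1.1373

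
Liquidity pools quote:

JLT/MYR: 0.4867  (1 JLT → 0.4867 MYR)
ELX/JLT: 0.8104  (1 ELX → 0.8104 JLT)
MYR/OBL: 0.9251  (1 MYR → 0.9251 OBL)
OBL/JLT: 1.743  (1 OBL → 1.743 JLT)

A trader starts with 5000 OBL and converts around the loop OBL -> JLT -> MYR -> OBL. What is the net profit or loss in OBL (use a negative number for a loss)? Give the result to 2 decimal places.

5000 OBL × 1.743 = 8715 JLT
8715 JLT × 0.4867 = 4241.5905 MYR
4241.5905 MYR × 0.9251 = 3923.89537155 OBL
Net change: 3923.89537155 − 5000 = -1076.10462845 OBL

-1076.10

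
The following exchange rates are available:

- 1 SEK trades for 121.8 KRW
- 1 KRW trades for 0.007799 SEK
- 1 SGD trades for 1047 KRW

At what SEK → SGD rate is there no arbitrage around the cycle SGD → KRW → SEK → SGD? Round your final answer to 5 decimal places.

0.12247

Known legs of the cycle: 1047 × 0.007799 = 8.165553
For no arbitrage the full-cycle product must be 1, so the missing rate is 1 / 8.165553 ≈ 0.1224657.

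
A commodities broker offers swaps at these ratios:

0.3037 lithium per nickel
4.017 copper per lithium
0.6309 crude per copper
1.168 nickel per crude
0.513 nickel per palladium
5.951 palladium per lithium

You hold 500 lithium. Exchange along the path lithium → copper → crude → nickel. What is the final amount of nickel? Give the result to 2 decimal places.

1480.05

500 lithium × 4.017 = 2008.5 copper
2008.5 copper × 0.6309 = 1267.16265 crude
1267.16265 crude × 1.168 = 1480.0459752 nickel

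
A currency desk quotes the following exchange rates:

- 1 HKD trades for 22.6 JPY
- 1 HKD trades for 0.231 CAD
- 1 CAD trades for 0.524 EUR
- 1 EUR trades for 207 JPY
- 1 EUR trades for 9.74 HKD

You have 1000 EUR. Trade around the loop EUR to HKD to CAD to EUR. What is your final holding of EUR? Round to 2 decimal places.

1178.97

1000 EUR × 9.74 = 9740 HKD
9740 HKD × 0.231 = 2249.94 CAD
2249.94 CAD × 0.524 = 1178.96856 EUR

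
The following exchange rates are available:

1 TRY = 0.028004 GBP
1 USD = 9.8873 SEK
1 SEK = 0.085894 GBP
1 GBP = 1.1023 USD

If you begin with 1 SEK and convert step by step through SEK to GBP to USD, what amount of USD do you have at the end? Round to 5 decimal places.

1 SEK × 0.085894 = 0.085894 GBP
0.085894 GBP × 1.1023 = 0.0946809562 USD

0.09468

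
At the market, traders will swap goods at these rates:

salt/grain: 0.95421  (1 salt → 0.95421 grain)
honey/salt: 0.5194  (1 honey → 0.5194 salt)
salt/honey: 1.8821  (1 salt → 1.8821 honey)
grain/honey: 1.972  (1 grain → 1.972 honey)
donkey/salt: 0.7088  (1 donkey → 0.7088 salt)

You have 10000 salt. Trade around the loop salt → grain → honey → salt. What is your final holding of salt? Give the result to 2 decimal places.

10000 salt × 0.95421 = 9542.1 grain
9542.1 grain × 1.972 = 18817.0212 honey
18817.0212 honey × 0.5194 = 9773.56081128 salt

9773.56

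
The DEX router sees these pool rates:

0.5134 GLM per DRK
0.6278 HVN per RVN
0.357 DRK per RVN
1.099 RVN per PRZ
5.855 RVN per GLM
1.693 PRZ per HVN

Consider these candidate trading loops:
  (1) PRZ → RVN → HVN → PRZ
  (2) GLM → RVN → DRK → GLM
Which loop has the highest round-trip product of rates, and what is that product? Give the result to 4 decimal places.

1.1681

(1) 1.099 × 0.6278 × 1.693 = 1.16809
(2) 5.855 × 0.357 × 0.5134 = 1.07313
Highest is cycle (1) at 1.1681 (>1, arbitrage).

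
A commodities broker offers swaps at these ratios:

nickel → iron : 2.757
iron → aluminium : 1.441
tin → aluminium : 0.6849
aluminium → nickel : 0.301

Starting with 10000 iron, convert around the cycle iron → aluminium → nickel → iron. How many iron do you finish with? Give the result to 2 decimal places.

10000 iron × 1.441 = 14410 aluminium
14410 aluminium × 0.301 = 4337.41 nickel
4337.41 nickel × 2.757 = 11958.23937 iron

11958.24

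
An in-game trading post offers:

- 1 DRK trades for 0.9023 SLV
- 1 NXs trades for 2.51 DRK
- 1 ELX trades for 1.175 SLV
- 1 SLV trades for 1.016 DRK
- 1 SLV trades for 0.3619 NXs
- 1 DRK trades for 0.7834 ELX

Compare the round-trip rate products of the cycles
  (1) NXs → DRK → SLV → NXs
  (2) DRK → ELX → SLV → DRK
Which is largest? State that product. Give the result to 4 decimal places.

(1) 2.51 × 0.9023 × 0.3619 = 0.81962
(2) 0.7834 × 1.175 × 1.016 = 0.93522
Highest is cycle (2) at 0.9352 (≤1, no arbitrage).

0.9352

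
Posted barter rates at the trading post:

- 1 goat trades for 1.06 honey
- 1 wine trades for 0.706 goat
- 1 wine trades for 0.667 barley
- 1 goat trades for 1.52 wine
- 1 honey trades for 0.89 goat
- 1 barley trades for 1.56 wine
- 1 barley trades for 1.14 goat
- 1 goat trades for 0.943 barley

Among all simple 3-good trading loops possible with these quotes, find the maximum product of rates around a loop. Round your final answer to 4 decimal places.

wine→barley→goat→wine: 0.667 × 1.14 × 1.52 = 1.15578
wine→goat→barley→wine: 0.706 × 0.943 × 1.56 = 1.03858
Maximum is wine→barley→goat→wine at 1.1558; arbitrage exists.

1.1558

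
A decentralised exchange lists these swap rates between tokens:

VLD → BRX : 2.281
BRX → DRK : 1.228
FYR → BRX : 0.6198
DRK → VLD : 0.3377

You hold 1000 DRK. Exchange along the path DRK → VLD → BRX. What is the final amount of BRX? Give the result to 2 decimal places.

1000 DRK × 0.3377 = 337.7 VLD
337.7 VLD × 2.281 = 770.2937 BRX

770.29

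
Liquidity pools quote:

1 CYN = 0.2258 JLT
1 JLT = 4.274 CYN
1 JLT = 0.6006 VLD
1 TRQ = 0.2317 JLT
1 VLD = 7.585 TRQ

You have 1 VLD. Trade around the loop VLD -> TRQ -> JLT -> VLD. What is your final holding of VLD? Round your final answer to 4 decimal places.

1.0555

1 VLD × 7.585 = 7.585 TRQ
7.585 TRQ × 0.2317 = 1.7574445 JLT
1.7574445 JLT × 0.6006 = 1.0555211667 VLD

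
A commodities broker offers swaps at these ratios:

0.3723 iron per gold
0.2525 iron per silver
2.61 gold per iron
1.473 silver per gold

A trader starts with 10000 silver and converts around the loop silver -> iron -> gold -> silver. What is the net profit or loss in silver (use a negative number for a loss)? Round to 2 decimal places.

10000 silver × 0.2525 = 2525 iron
2525 iron × 2.61 = 6590.25 gold
6590.25 gold × 1.473 = 9707.43825 silver
Net change: 9707.43825 − 10000 = -292.56175 silver

-292.56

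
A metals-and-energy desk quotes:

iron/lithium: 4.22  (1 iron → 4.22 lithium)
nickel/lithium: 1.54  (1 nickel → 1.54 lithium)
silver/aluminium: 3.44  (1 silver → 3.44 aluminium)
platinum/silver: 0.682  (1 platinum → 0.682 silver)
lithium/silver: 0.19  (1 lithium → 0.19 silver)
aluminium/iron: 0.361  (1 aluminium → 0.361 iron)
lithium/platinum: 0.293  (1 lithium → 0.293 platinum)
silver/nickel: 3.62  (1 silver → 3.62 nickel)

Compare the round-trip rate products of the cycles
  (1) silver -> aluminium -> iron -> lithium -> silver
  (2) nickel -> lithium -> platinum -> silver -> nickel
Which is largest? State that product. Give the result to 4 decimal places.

1.1140

(1) 3.44 × 0.361 × 4.22 × 0.19 = 0.99571
(2) 1.54 × 0.293 × 0.682 × 3.62 = 1.11399
Highest is cycle (2) at 1.1140 (>1, arbitrage).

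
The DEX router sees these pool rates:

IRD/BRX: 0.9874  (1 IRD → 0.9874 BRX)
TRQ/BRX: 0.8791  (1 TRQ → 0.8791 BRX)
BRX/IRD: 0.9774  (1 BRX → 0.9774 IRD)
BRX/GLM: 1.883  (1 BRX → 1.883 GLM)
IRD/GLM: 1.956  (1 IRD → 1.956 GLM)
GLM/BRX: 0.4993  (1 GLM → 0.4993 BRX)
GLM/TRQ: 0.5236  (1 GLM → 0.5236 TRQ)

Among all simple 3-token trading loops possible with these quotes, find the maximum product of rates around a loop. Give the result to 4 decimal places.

0.9546

IRD→GLM→BRX→IRD: 1.956 × 0.4993 × 0.9774 = 0.95456
TRQ→BRX→GLM→TRQ: 0.8791 × 1.883 × 0.5236 = 0.86674
Maximum is IRD→GLM→BRX→IRD at 0.9546; no arbitrage — every cycle loses value.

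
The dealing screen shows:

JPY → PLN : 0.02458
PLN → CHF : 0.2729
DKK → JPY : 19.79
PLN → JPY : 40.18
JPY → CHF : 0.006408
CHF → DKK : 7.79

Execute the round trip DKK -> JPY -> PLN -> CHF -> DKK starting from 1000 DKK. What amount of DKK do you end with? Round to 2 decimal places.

1000 DKK × 19.79 = 19790 JPY
19790 JPY × 0.02458 = 486.4382 PLN
486.4382 PLN × 0.2729 = 132.74898478 CHF
132.74898478 CHF × 7.79 = 1034.1145914362 DKK

1034.11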